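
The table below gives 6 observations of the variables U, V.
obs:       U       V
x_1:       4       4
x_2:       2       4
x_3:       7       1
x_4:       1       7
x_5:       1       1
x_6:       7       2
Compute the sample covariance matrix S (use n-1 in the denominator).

Step 1 — column means:
  mean(U) = (4 + 2 + 7 + 1 + 1 + 7) / 6 = 22/6 = 3.6667
  mean(V) = (4 + 4 + 1 + 7 + 1 + 2) / 6 = 19/6 = 3.1667

Step 2 — sample covariance S[i,j] = (1/(n-1)) · Σ_k (x_{k,i} - mean_i) · (x_{k,j} - mean_j), with n-1 = 5.
  S[U,U] = ((0.3333)·(0.3333) + (-1.6667)·(-1.6667) + (3.3333)·(3.3333) + (-2.6667)·(-2.6667) + (-2.6667)·(-2.6667) + (3.3333)·(3.3333)) / 5 = 39.3333/5 = 7.8667
  S[U,V] = ((0.3333)·(0.8333) + (-1.6667)·(0.8333) + (3.3333)·(-2.1667) + (-2.6667)·(3.8333) + (-2.6667)·(-2.1667) + (3.3333)·(-1.1667)) / 5 = -16.6667/5 = -3.3333
  S[V,V] = ((0.8333)·(0.8333) + (0.8333)·(0.8333) + (-2.1667)·(-2.1667) + (3.8333)·(3.8333) + (-2.1667)·(-2.1667) + (-1.1667)·(-1.1667)) / 5 = 26.8333/5 = 5.3667

S is symmetric (S[j,i] = S[i,j]). Assembling:

S = [[7.8667, -3.3333],
 [-3.3333, 5.3667]]


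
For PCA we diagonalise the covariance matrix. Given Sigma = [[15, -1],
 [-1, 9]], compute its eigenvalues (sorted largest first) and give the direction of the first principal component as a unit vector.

Step 1 — characteristic polynomial of 2×2 Sigma:
  det(Sigma - λI) = λ² - trace · λ + det = 0.
  trace = 15 + 9 = 24, det = 15·9 - (-1)² = 134.
Step 2 — discriminant:
  Δ = trace² - 4·det = 576 - 536 = 40.
Step 3 — eigenvalues:
  λ = (trace ± √Δ)/2 = (24 ± 6.3246)/2,
  λ_1 = 15.1623,  λ_2 = 8.8377.

Step 4 — unit eigenvector for λ_1: solve (Sigma - λ_1 I)v = 0. First row:
  (15 - 15.1623)·v_x + (-1)·v_y = 0, i.e. (-0.1623)·v_x + (-1)·v_y = 0,
  so v ∝ (b, λ_1 - a) = (-1, 0.1623); multiply by -1 so the first entry is positive: u = (1, -0.1623).
  ||u|| = √((1)² + (-0.1623)²) = √(1.0263) ≈ 1.0131,
  v_1 = u/||u|| ≈ (0.9871, -0.1602) (||v_1|| = 1).

λ_1 = 15.1623,  λ_2 = 8.8377;  v_1 ≈ (0.9871, -0.1602)


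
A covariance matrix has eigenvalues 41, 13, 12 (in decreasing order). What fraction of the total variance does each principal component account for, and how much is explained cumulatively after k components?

Step 1 — total variance = trace(Sigma) = Σ λ_i = 41 + 13 + 12 = 66.

Step 2 — fraction explained by component i = λ_i / Σ λ:
  PC1: 41/66 = 0.6212
  PC2: 13/66 = 0.197
  PC3: 12/66 = 0.1818

Step 3 — cumulative fraction after k components = (λ_1 + ... + λ_k) / Σ λ:
  k = 1: 41/66 = 0.6212
  k = 2: (41 + 13)/66 = 54/66 = 0.8182
  k = 3: (41 + 13 + 12)/66 = 66/66 = 1

Summary (fraction, with percent):

explained: PC1 0.6212 (62.12%), PC2 0.197 (19.7%), PC3 0.1818 (18.18%);  cumulative: 0.6212, 0.8182, 1


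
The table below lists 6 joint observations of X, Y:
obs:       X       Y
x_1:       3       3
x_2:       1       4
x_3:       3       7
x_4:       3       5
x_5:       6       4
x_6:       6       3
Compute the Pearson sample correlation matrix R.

Step 1 — column means:
  mean(X) = (3 + 1 + 3 + 3 + 6 + 6) / 6 = 22/6 = 3.6667
  mean(Y) = (3 + 4 + 7 + 5 + 4 + 3) / 6 = 26/6 = 4.3333

Step 2 — sample variances and covariances s[i,j] = (1/(n-1)) · Σ_k (x_{k,i} - mean_i) · (x_{k,j} - mean_j), with n-1 = 5:
  s[X,X] = ((-0.6667)·(-0.6667) + (-2.6667)·(-2.6667) + (-0.6667)·(-0.6667) + (-0.6667)·(-0.6667) + (2.3333)·(2.3333) + (2.3333)·(2.3333)) / 5 = 19.3333/5 = 3.8667
  s[X,Y] = ((-0.6667)·(-1.3333) + (-2.6667)·(-0.3333) + (-0.6667)·(2.6667) + (-0.6667)·(0.6667) + (2.3333)·(-0.3333) + (2.3333)·(-1.3333)) / 5 = -4.3333/5 = -0.8667
  s[Y,Y] = ((-1.3333)·(-1.3333) + (-0.3333)·(-0.3333) + (2.6667)·(2.6667) + (0.6667)·(0.6667) + (-0.3333)·(-0.3333) + (-1.3333)·(-1.3333)) / 5 = 11.3333/5 = 2.2667
  Sample standard deviations s_i = √(s[i,i]):
  s(X) = √(3.8667) = 1.9664
  s(Y) = √(2.2667) = 1.5055

Step 3 — r_{ij} = s_{ij} / (s_i · s_j):
  r[X,X] = 1 (diagonal).
  r[X,Y] = -0.8667 / (1.9664 · 1.5055) = -0.8667 / 2.9605 = -0.2927
  r[Y,Y] = 1 (diagonal).

R is symmetric with unit diagonal. Assembling:

R = [[1, -0.2927],
 [-0.2927, 1]]


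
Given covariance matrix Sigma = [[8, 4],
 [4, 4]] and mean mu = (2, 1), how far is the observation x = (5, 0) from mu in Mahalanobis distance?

Step 1 — centre the observation: (x - mu) = (3, -1).

Step 2 — invert Sigma. det(Sigma) = 8·4 - (4)² = 16.
  Sigma^{-1} = (1/det) · [[d, -b], [-b, a]] = [[0.25, -0.25],
 [-0.25, 0.5]].

Step 3 — form the quadratic (x - mu)^T · Sigma^{-1} · (x - mu):
  Sigma^{-1} · (x - mu) = (1, -1.25).
  (x - mu)^T · [Sigma^{-1} · (x - mu)] = (3)·(1) + (-1)·(-1.25) = 4.25.

Step 4 — take square root: d = √(4.25) ≈ 2.0616.

d(x, mu) = √(4.25) ≈ 2.0616


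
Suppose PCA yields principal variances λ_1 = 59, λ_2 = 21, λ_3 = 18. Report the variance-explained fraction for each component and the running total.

Step 1 — total variance = trace(Sigma) = Σ λ_i = 59 + 21 + 18 = 98.

Step 2 — fraction explained by component i = λ_i / Σ λ:
  PC1: 59/98 = 0.602
  PC2: 21/98 = 0.2143
  PC3: 18/98 = 0.1837

Step 3 — cumulative fraction after k components = (λ_1 + ... + λ_k) / Σ λ:
  k = 1: 59/98 = 0.602
  k = 2: (59 + 21)/98 = 80/98 = 0.8163
  k = 3: (59 + 21 + 18)/98 = 98/98 = 1

Summary (fraction, with percent):

explained: PC1 0.602 (60.2%), PC2 0.2143 (21.43%), PC3 0.1837 (18.37%);  cumulative: 0.602, 0.8163, 1


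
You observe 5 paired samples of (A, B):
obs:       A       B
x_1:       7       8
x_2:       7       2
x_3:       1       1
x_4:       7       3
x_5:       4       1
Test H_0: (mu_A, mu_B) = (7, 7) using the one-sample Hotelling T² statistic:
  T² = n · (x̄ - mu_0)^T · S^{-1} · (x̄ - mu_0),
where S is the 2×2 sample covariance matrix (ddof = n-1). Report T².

Step 1 — sample mean vector:
  mean(A) = (7 + 7 + 1 + 7 + 4) / 5 = 26/5 = 5.2
  mean(B) = (8 + 2 + 1 + 3 + 1) / 5 = 15/5 = 3
  x̄ = (5.2, 3),  deviation x̄ - mu_0 = (5.2, 3) - (7, 7) = (-1.8, -4).

Step 2 — sample covariance matrix, S[i,j] = (1/(n-1)) · Σ_k (x_{k,i} - mean_i) · (x_{k,j} - mean_j), divisor n-1 = 4:
  S[A,A] = ((1.8)·(1.8) + (1.8)·(1.8) + (-4.2)·(-4.2) + (1.8)·(1.8) + (-1.2)·(-1.2)) / 4 = 28.8/4 = 7.2
  S[A,B] = ((1.8)·(5) + (1.8)·(-1) + (-4.2)·(-2) + (1.8)·(0) + (-1.2)·(-2)) / 4 = 18/4 = 4.5
  S[B,B] = ((5)·(5) + (-1)·(-1) + (-2)·(-2) + (0)·(0) + (-2)·(-2)) / 4 = 34/4 = 8.5
  S = [[7.2, 4.5],
 [4.5, 8.5]].

Step 3 — invert S. det(S) = 7.2·8.5 - (4.5)² = 40.95.
  S^{-1} = (1/det) · [[d, -b], [-b, a]] = [[0.2076, -0.1099],
 [-0.1099, 0.1758]].

Step 4 — quadratic form (x̄ - mu_0)^T · S^{-1} · (x̄ - mu_0):
  S^{-1} · (x̄ - mu_0) = (0.0659, -0.5055),
  (x̄ - mu_0)^T · [...] = (-1.8)·(0.0659) + (-4)·(-0.5055) = 1.9033.

Step 5 — scale by n: T² = 5 · 1.9033 = 9.5165.

T² ≈ 9.5165


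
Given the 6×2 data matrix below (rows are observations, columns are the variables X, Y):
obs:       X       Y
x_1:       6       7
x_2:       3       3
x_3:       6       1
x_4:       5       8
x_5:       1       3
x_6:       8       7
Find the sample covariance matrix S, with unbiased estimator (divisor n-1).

Step 1 — column means:
  mean(X) = (6 + 3 + 6 + 5 + 1 + 8) / 6 = 29/6 = 4.8333
  mean(Y) = (7 + 3 + 1 + 8 + 3 + 7) / 6 = 29/6 = 4.8333

Step 2 — sample covariance S[i,j] = (1/(n-1)) · Σ_k (x_{k,i} - mean_i) · (x_{k,j} - mean_j), with n-1 = 5.
  S[X,X] = ((1.1667)·(1.1667) + (-1.8333)·(-1.8333) + (1.1667)·(1.1667) + (0.1667)·(0.1667) + (-3.8333)·(-3.8333) + (3.1667)·(3.1667)) / 5 = 30.8333/5 = 6.1667
  S[X,Y] = ((1.1667)·(2.1667) + (-1.8333)·(-1.8333) + (1.1667)·(-3.8333) + (0.1667)·(3.1667) + (-3.8333)·(-1.8333) + (3.1667)·(2.1667)) / 5 = 15.8333/5 = 3.1667
  S[Y,Y] = ((2.1667)·(2.1667) + (-1.8333)·(-1.8333) + (-3.8333)·(-3.8333) + (3.1667)·(3.1667) + (-1.8333)·(-1.8333) + (2.1667)·(2.1667)) / 5 = 40.8333/5 = 8.1667

S is symmetric (S[j,i] = S[i,j]). Assembling:

S = [[6.1667, 3.1667],
 [3.1667, 8.1667]]


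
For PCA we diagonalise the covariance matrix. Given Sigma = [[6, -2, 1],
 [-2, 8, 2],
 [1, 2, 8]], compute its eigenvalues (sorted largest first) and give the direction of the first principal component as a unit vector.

Step 1 — characteristic polynomial p(λ) = det(λI - Sigma) = λ³ - tr·λ² + c_1·λ - det, where tr = trace, c_1 = sum of the principal 2×2 minors, det = det(Sigma):
  tr = 6 + 8 + 8 = 22,
  c_1 = (6·8 - (-2)²) + (6·8 - (1)²) + (8·8 - (2)²) = 44 + 47 + 60 = 151,
  det = 6·(8·8 - (2)²) - (-2)·((-2)·8 - (2)·(1)) + (1)·((-2)·(2) - 8·(1)) = 6·(60) - (-2)·(-18) + (1)·(-12) = 312.
  So p(λ) = λ³ - 22λ² + 151λ - 312.
Step 2 — look for an integer root (rational root theorem: any rational root is an integer divisor of 312). Testing λ = 8:
  p(8) = 512 - 1408 + 1208 - 312 = 0  ✓
  Dividing out (λ - 8): p(λ) = (λ - 8)(λ² - 14λ + 39).
Step 3 — remaining eigenvalues from the quadratic λ² - 14λ + 39 = 0:
  Δ = 14² - 4·39 = 196 - 156 = 40,  λ = (14 ± √40)/2 = (14 ± 6.3246)/2 ≈ 10.1623 or 3.8377.
  Sorted: λ_1 = 10.1623,  λ_2 = 8,  λ_3 = 3.8377  (check: sum = 22 = tr ✓).

Step 4 — unit eigenvector for λ_1 ≈ 10.1623: v spans the null space of (Sigma - λ_1 I), whose rows are
  r_1 = (-4.1623, -2, 1),  r_2 = (-2, -2.1623, 2),  r_3 = (1, 2, -2.1623).
  v is orthogonal to every row, so take v ∝ r_1 × r_2 = ((-2)·(2) - (1)·(-2.1623), (1)·(-2) - (-4.1623)·(2), (-4.1623)·(-2.1623) - (-2)·(-2)) ≈ (-1.8377, 6.3246, 5).
  Rescale (multiply by -1 so the first nonzero entry is positive): u = (1.8377, -6.3246, -5).
  ||u|| = √((1.8377)² + (-6.3246)² + (-5)²) = √(68.3772) ≈ 8.2691,  v_1 = u/||u|| ≈ (0.2222, -0.7648, -0.6047) (||v_1|| = 1).

λ_1 = 10.1623,  λ_2 = 8,  λ_3 = 3.8377;  v_1 ≈ (0.2222, -0.7648, -0.6047)


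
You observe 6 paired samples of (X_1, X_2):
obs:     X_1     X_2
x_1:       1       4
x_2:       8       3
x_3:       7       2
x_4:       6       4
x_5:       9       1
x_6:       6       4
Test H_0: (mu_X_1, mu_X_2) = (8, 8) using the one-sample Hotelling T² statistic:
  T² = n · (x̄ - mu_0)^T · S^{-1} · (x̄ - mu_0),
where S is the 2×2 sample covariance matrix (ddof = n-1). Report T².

Step 1 — sample mean vector:
  mean(X_1) = (1 + 8 + 7 + 6 + 9 + 6) / 6 = 37/6 = 6.1667
  mean(X_2) = (4 + 3 + 2 + 4 + 1 + 4) / 6 = 18/6 = 3
  x̄ = (6.1667, 3),  deviation x̄ - mu_0 = (6.1667, 3) - (8, 8) = (-1.8333, -5).

Step 2 — sample covariance matrix, S[i,j] = (1/(n-1)) · Σ_k (x_{k,i} - mean_i) · (x_{k,j} - mean_j), divisor n-1 = 5:
  S[X_1,X_1] = ((-5.1667)·(-5.1667) + (1.8333)·(1.8333) + (0.8333)·(0.8333) + (-0.1667)·(-0.1667) + (2.8333)·(2.8333) + (-0.1667)·(-0.1667)) / 5 = 38.8333/5 = 7.7667
  S[X_1,X_2] = ((-5.1667)·(1) + (1.8333)·(0) + (0.8333)·(-1) + (-0.1667)·(1) + (2.8333)·(-2) + (-0.1667)·(1)) / 5 = -12/5 = -2.4
  S[X_2,X_2] = ((1)·(1) + (0)·(0) + (-1)·(-1) + (1)·(1) + (-2)·(-2) + (1)·(1)) / 5 = 8/5 = 1.6
  S = [[7.7667, -2.4],
 [-2.4, 1.6]].

Step 3 — invert S. det(S) = 7.7667·1.6 - (-2.4)² = 6.6667.
  S^{-1} = (1/det) · [[d, -b], [-b, a]] = [[0.24, 0.36],
 [0.36, 1.165]].

Step 4 — quadratic form (x̄ - mu_0)^T · S^{-1} · (x̄ - mu_0):
  S^{-1} · (x̄ - mu_0) = (-2.24, -6.485),
  (x̄ - mu_0)^T · [...] = (-1.8333)·(-2.24) + (-5)·(-6.485) = 36.5317.

Step 5 — scale by n: T² = 6 · 36.5317 = 219.19.

T² ≈ 219.19


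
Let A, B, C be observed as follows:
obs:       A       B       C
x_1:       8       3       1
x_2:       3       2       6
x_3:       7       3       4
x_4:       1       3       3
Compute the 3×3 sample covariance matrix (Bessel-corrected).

Step 1 — column means:
  mean(A) = (8 + 3 + 7 + 1) / 4 = 19/4 = 4.75
  mean(B) = (3 + 2 + 3 + 3) / 4 = 11/4 = 2.75
  mean(C) = (1 + 6 + 4 + 3) / 4 = 14/4 = 3.5

Step 2 — sample covariance S[i,j] = (1/(n-1)) · Σ_k (x_{k,i} - mean_i) · (x_{k,j} - mean_j), with n-1 = 3.
  S[A,A] = ((3.25)·(3.25) + (-1.75)·(-1.75) + (2.25)·(2.25) + (-3.75)·(-3.75)) / 3 = 32.75/3 = 10.9167
  S[A,B] = ((3.25)·(0.25) + (-1.75)·(-0.75) + (2.25)·(0.25) + (-3.75)·(0.25)) / 3 = 1.75/3 = 0.5833
  S[A,C] = ((3.25)·(-2.5) + (-1.75)·(2.5) + (2.25)·(0.5) + (-3.75)·(-0.5)) / 3 = -9.5/3 = -3.1667
  S[B,B] = ((0.25)·(0.25) + (-0.75)·(-0.75) + (0.25)·(0.25) + (0.25)·(0.25)) / 3 = 0.75/3 = 0.25
  S[B,C] = ((0.25)·(-2.5) + (-0.75)·(2.5) + (0.25)·(0.5) + (0.25)·(-0.5)) / 3 = -2.5/3 = -0.8333
  S[C,C] = ((-2.5)·(-2.5) + (2.5)·(2.5) + (0.5)·(0.5) + (-0.5)·(-0.5)) / 3 = 13/3 = 4.3333

S is symmetric (S[j,i] = S[i,j]). Assembling:

S = [[10.9167, 0.5833, -3.1667],
 [0.5833, 0.25, -0.8333],
 [-3.1667, -0.8333, 4.3333]]


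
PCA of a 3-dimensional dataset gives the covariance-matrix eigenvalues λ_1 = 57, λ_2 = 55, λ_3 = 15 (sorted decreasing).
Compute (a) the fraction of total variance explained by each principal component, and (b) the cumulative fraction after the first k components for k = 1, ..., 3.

Step 1 — total variance = trace(Sigma) = Σ λ_i = 57 + 55 + 15 = 127.

Step 2 — fraction explained by component i = λ_i / Σ λ:
  PC1: 57/127 = 0.4488
  PC2: 55/127 = 0.4331
  PC3: 15/127 = 0.1181

Step 3 — cumulative fraction after k components = (λ_1 + ... + λ_k) / Σ λ:
  k = 1: 57/127 = 0.4488
  k = 2: (57 + 55)/127 = 112/127 = 0.8819
  k = 3: (57 + 55 + 15)/127 = 127/127 = 1

Summary (fraction, with percent):

explained: PC1 0.4488 (44.88%), PC2 0.4331 (43.31%), PC3 0.1181 (11.81%);  cumulative: 0.4488, 0.8819, 1


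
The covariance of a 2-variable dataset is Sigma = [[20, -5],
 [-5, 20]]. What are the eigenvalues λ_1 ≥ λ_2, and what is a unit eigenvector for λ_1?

Step 1 — characteristic polynomial of 2×2 Sigma:
  det(Sigma - λI) = λ² - trace · λ + det = 0.
  trace = 20 + 20 = 40, det = 20·20 - (-5)² = 375.
Step 2 — discriminant:
  Δ = trace² - 4·det = 1600 - 1500 = 100.
Step 3 — eigenvalues:
  λ = (trace ± √Δ)/2 = (40 ± 10)/2,
  λ_1 = 25,  λ_2 = 15.

Step 4 — unit eigenvector for λ_1: solve (Sigma - λ_1 I)v = 0. First row:
  (20 - 25)·v_x + (-5)·v_y = 0, i.e. (-5)·v_x + (-5)·v_y = 0,
  so v ∝ (b, λ_1 - a) = (-5, 5); multiply by -1 so the first entry is positive: u = (5, -5).
  ||u|| = √((5)² + (-5)²) = √(50) ≈ 7.0711,
  v_1 = u/||u|| ≈ (0.7071, -0.7071) (||v_1|| = 1).

λ_1 = 25,  λ_2 = 15;  v_1 ≈ (0.7071, -0.7071)


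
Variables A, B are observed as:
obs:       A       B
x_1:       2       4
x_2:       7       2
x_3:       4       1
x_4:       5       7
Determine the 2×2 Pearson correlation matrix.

Step 1 — column means:
  mean(A) = (2 + 7 + 4 + 5) / 4 = 18/4 = 4.5
  mean(B) = (4 + 2 + 1 + 7) / 4 = 14/4 = 3.5

Step 2 — sample variances and covariances s[i,j] = (1/(n-1)) · Σ_k (x_{k,i} - mean_i) · (x_{k,j} - mean_j), with n-1 = 3:
  s[A,A] = ((-2.5)·(-2.5) + (2.5)·(2.5) + (-0.5)·(-0.5) + (0.5)·(0.5)) / 3 = 13/3 = 4.3333
  s[A,B] = ((-2.5)·(0.5) + (2.5)·(-1.5) + (-0.5)·(-2.5) + (0.5)·(3.5)) / 3 = -2/3 = -0.6667
  s[B,B] = ((0.5)·(0.5) + (-1.5)·(-1.5) + (-2.5)·(-2.5) + (3.5)·(3.5)) / 3 = 21/3 = 7
  Sample standard deviations s_i = √(s[i,i]):
  s(A) = √(4.3333) = 2.0817
  s(B) = √(7) = 2.6458

Step 3 — r_{ij} = s_{ij} / (s_i · s_j):
  r[A,A] = 1 (diagonal).
  r[A,B] = -0.6667 / (2.0817 · 2.6458) = -0.6667 / 5.5076 = -0.121
  r[B,B] = 1 (diagonal).

R is symmetric with unit diagonal. Assembling:

R = [[1, -0.121],
 [-0.121, 1]]


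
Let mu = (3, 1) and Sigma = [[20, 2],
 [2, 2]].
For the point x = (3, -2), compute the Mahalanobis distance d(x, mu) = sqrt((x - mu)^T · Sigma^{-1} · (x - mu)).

Step 1 — centre the observation: (x - mu) = (0, -3).

Step 2 — invert Sigma. det(Sigma) = 20·2 - (2)² = 36.
  Sigma^{-1} = (1/det) · [[d, -b], [-b, a]] = [[0.0556, -0.0556],
 [-0.0556, 0.5556]].

Step 3 — form the quadratic (x - mu)^T · Sigma^{-1} · (x - mu):
  Sigma^{-1} · (x - mu) = (0.1667, -1.6667).
  (x - mu)^T · [Sigma^{-1} · (x - mu)] = (0)·(0.1667) + (-3)·(-1.6667) = 5.

Step 4 — take square root: d = √(5) ≈ 2.2361.

d(x, mu) = √(5) ≈ 2.2361


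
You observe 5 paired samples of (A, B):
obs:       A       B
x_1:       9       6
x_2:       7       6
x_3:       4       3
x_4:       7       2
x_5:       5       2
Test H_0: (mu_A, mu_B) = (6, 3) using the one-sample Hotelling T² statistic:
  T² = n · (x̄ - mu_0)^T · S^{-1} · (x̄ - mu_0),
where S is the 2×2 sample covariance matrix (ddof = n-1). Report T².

Step 1 — sample mean vector:
  mean(A) = (9 + 7 + 4 + 7 + 5) / 5 = 32/5 = 6.4
  mean(B) = (6 + 6 + 3 + 2 + 2) / 5 = 19/5 = 3.8
  x̄ = (6.4, 3.8),  deviation x̄ - mu_0 = (6.4, 3.8) - (6, 3) = (0.4, 0.8).

Step 2 — sample covariance matrix, S[i,j] = (1/(n-1)) · Σ_k (x_{k,i} - mean_i) · (x_{k,j} - mean_j), divisor n-1 = 4:
  S[A,A] = ((2.6)·(2.6) + (0.6)·(0.6) + (-2.4)·(-2.4) + (0.6)·(0.6) + (-1.4)·(-1.4)) / 4 = 15.2/4 = 3.8
  S[A,B] = ((2.6)·(2.2) + (0.6)·(2.2) + (-2.4)·(-0.8) + (0.6)·(-1.8) + (-1.4)·(-1.8)) / 4 = 10.4/4 = 2.6
  S[B,B] = ((2.2)·(2.2) + (2.2)·(2.2) + (-0.8)·(-0.8) + (-1.8)·(-1.8) + (-1.8)·(-1.8)) / 4 = 16.8/4 = 4.2
  S = [[3.8, 2.6],
 [2.6, 4.2]].

Step 3 — invert S. det(S) = 3.8·4.2 - (2.6)² = 9.2.
  S^{-1} = (1/det) · [[d, -b], [-b, a]] = [[0.4565, -0.2826],
 [-0.2826, 0.413]].

Step 4 — quadratic form (x̄ - mu_0)^T · S^{-1} · (x̄ - mu_0):
  S^{-1} · (x̄ - mu_0) = (-0.0435, 0.2174),
  (x̄ - mu_0)^T · [...] = (0.4)·(-0.0435) + (0.8)·(0.2174) = 0.1565.

Step 5 — scale by n: T² = 5 · 0.1565 = 0.7826.

T² ≈ 0.7826


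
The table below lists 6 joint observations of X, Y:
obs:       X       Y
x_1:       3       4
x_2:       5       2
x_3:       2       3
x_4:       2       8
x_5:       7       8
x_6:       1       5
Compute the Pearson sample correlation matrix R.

Step 1 — column means:
  mean(X) = (3 + 5 + 2 + 2 + 7 + 1) / 6 = 20/6 = 3.3333
  mean(Y) = (4 + 2 + 3 + 8 + 8 + 5) / 6 = 30/6 = 5

Step 2 — sample variances and covariances s[i,j] = (1/(n-1)) · Σ_k (x_{k,i} - mean_i) · (x_{k,j} - mean_j), with n-1 = 5:
  s[X,X] = ((-0.3333)·(-0.3333) + (1.6667)·(1.6667) + (-1.3333)·(-1.3333) + (-1.3333)·(-1.3333) + (3.6667)·(3.6667) + (-2.3333)·(-2.3333)) / 5 = 25.3333/5 = 5.0667
  s[X,Y] = ((-0.3333)·(-1) + (1.6667)·(-3) + (-1.3333)·(-2) + (-1.3333)·(3) + (3.6667)·(3) + (-2.3333)·(0)) / 5 = 5/5 = 1
  s[Y,Y] = ((-1)·(-1) + (-3)·(-3) + (-2)·(-2) + (3)·(3) + (3)·(3) + (0)·(0)) / 5 = 32/5 = 6.4
  Sample standard deviations s_i = √(s[i,i]):
  s(X) = √(5.0667) = 2.2509
  s(Y) = √(6.4) = 2.5298

Step 3 — r_{ij} = s_{ij} / (s_i · s_j):
  r[X,X] = 1 (diagonal).
  r[X,Y] = 1 / (2.2509 · 2.5298) = 1 / 5.6944 = 0.1756
  r[Y,Y] = 1 (diagonal).

R is symmetric with unit diagonal. Assembling:

R = [[1, 0.1756],
 [0.1756, 1]]


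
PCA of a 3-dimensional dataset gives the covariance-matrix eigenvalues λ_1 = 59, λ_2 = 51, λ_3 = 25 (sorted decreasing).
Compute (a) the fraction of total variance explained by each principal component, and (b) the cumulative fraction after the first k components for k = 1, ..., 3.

Step 1 — total variance = trace(Sigma) = Σ λ_i = 59 + 51 + 25 = 135.

Step 2 — fraction explained by component i = λ_i / Σ λ:
  PC1: 59/135 = 0.437
  PC2: 51/135 = 0.3778
  PC3: 25/135 = 0.1852

Step 3 — cumulative fraction after k components = (λ_1 + ... + λ_k) / Σ λ:
  k = 1: 59/135 = 0.437
  k = 2: (59 + 51)/135 = 110/135 = 0.8148
  k = 3: (59 + 51 + 25)/135 = 135/135 = 1

Summary (fraction, with percent):

explained: PC1 0.437 (43.7%), PC2 0.3778 (37.78%), PC3 0.1852 (18.52%);  cumulative: 0.437, 0.8148, 1


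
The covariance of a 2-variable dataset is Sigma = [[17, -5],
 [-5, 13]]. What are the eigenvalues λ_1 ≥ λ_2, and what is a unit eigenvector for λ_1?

Step 1 — characteristic polynomial of 2×2 Sigma:
  det(Sigma - λI) = λ² - trace · λ + det = 0.
  trace = 17 + 13 = 30, det = 17·13 - (-5)² = 196.
Step 2 — discriminant:
  Δ = trace² - 4·det = 900 - 784 = 116.
Step 3 — eigenvalues:
  λ = (trace ± √Δ)/2 = (30 ± 10.7703)/2,
  λ_1 = 20.3852,  λ_2 = 9.6148.

Step 4 — unit eigenvector for λ_1: solve (Sigma - λ_1 I)v = 0. First row:
  (17 - 20.3852)·v_x + (-5)·v_y = 0, i.e. (-3.3852)·v_x + (-5)·v_y = 0,
  so v ∝ (b, λ_1 - a) = (-5, 3.3852); multiply by -1 so the first entry is positive: u = (5, -3.3852).
  ||u|| = √((5)² + (-3.3852)²) = √(36.4593) ≈ 6.0382,
  v_1 = u/||u|| ≈ (0.8281, -0.5606) (||v_1|| = 1).

λ_1 = 20.3852,  λ_2 = 9.6148;  v_1 ≈ (0.8281, -0.5606)


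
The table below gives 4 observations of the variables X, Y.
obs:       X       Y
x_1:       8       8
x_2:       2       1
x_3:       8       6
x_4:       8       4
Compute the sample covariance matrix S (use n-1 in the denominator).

Step 1 — column means:
  mean(X) = (8 + 2 + 8 + 8) / 4 = 26/4 = 6.5
  mean(Y) = (8 + 1 + 6 + 4) / 4 = 19/4 = 4.75

Step 2 — sample covariance S[i,j] = (1/(n-1)) · Σ_k (x_{k,i} - mean_i) · (x_{k,j} - mean_j), with n-1 = 3.
  S[X,X] = ((1.5)·(1.5) + (-4.5)·(-4.5) + (1.5)·(1.5) + (1.5)·(1.5)) / 3 = 27/3 = 9
  S[X,Y] = ((1.5)·(3.25) + (-4.5)·(-3.75) + (1.5)·(1.25) + (1.5)·(-0.75)) / 3 = 22.5/3 = 7.5
  S[Y,Y] = ((3.25)·(3.25) + (-3.75)·(-3.75) + (1.25)·(1.25) + (-0.75)·(-0.75)) / 3 = 26.75/3 = 8.9167

S is symmetric (S[j,i] = S[i,j]). Assembling:

S = [[9, 7.5],
 [7.5, 8.9167]]


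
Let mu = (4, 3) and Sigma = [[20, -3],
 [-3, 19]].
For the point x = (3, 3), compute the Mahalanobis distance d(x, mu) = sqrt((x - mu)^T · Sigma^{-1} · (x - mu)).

Step 1 — centre the observation: (x - mu) = (-1, 0).

Step 2 — invert Sigma. det(Sigma) = 20·19 - (-3)² = 371.
  Sigma^{-1} = (1/det) · [[d, -b], [-b, a]] = [[0.0512, 0.0081],
 [0.0081, 0.0539]].

Step 3 — form the quadratic (x - mu)^T · Sigma^{-1} · (x - mu):
  Sigma^{-1} · (x - mu) = (-0.0512, -0.0081).
  (x - mu)^T · [Sigma^{-1} · (x - mu)] = (-1)·(-0.0512) + (0)·(-0.0081) = 0.0512.

Step 4 — take square root: d = √(0.0512) ≈ 0.2263.

d(x, mu) = √(0.0512) ≈ 0.2263


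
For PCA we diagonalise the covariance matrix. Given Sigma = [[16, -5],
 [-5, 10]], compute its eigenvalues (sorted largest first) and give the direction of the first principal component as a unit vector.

Step 1 — characteristic polynomial of 2×2 Sigma:
  det(Sigma - λI) = λ² - trace · λ + det = 0.
  trace = 16 + 10 = 26, det = 16·10 - (-5)² = 135.
Step 2 — discriminant:
  Δ = trace² - 4·det = 676 - 540 = 136.
Step 3 — eigenvalues:
  λ = (trace ± √Δ)/2 = (26 ± 11.6619)/2,
  λ_1 = 18.831,  λ_2 = 7.169.

Step 4 — unit eigenvector for λ_1: solve (Sigma - λ_1 I)v = 0. First row:
  (16 - 18.831)·v_x + (-5)·v_y = 0, i.e. (-2.831)·v_x + (-5)·v_y = 0,
  so v ∝ (b, λ_1 - a) = (-5, 2.831); multiply by -1 so the first entry is positive: u = (5, -2.831).
  ||u|| = √((5)² + (-2.831)²) = √(33.0143) ≈ 5.7458,
  v_1 = u/||u|| ≈ (0.8702, -0.4927) (||v_1|| = 1).

λ_1 = 18.831,  λ_2 = 7.169;  v_1 ≈ (0.8702, -0.4927)


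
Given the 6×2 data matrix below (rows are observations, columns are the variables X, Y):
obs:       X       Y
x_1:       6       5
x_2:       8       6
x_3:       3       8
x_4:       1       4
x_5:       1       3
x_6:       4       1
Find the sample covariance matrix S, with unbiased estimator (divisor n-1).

Step 1 — column means:
  mean(X) = (6 + 8 + 3 + 1 + 1 + 4) / 6 = 23/6 = 3.8333
  mean(Y) = (5 + 6 + 8 + 4 + 3 + 1) / 6 = 27/6 = 4.5

Step 2 — sample covariance S[i,j] = (1/(n-1)) · Σ_k (x_{k,i} - mean_i) · (x_{k,j} - mean_j), with n-1 = 5.
  S[X,X] = ((2.1667)·(2.1667) + (4.1667)·(4.1667) + (-0.8333)·(-0.8333) + (-2.8333)·(-2.8333) + (-2.8333)·(-2.8333) + (0.1667)·(0.1667)) / 5 = 38.8333/5 = 7.7667
  S[X,Y] = ((2.1667)·(0.5) + (4.1667)·(1.5) + (-0.8333)·(3.5) + (-2.8333)·(-0.5) + (-2.8333)·(-1.5) + (0.1667)·(-3.5)) / 5 = 9.5/5 = 1.9
  S[Y,Y] = ((0.5)·(0.5) + (1.5)·(1.5) + (3.5)·(3.5) + (-0.5)·(-0.5) + (-1.5)·(-1.5) + (-3.5)·(-3.5)) / 5 = 29.5/5 = 5.9

S is symmetric (S[j,i] = S[i,j]). Assembling:

S = [[7.7667, 1.9],
 [1.9, 5.9]]


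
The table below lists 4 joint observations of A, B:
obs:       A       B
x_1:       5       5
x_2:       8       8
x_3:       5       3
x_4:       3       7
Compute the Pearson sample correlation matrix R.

Step 1 — column means:
  mean(A) = (5 + 8 + 5 + 3) / 4 = 21/4 = 5.25
  mean(B) = (5 + 8 + 3 + 7) / 4 = 23/4 = 5.75

Step 2 — sample variances and covariances s[i,j] = (1/(n-1)) · Σ_k (x_{k,i} - mean_i) · (x_{k,j} - mean_j), with n-1 = 3:
  s[A,A] = ((-0.25)·(-0.25) + (2.75)·(2.75) + (-0.25)·(-0.25) + (-2.25)·(-2.25)) / 3 = 12.75/3 = 4.25
  s[A,B] = ((-0.25)·(-0.75) + (2.75)·(2.25) + (-0.25)·(-2.75) + (-2.25)·(1.25)) / 3 = 4.25/3 = 1.4167
  s[B,B] = ((-0.75)·(-0.75) + (2.25)·(2.25) + (-2.75)·(-2.75) + (1.25)·(1.25)) / 3 = 14.75/3 = 4.9167
  Sample standard deviations s_i = √(s[i,i]):
  s(A) = √(4.25) = 2.0616
  s(B) = √(4.9167) = 2.2174

Step 3 — r_{ij} = s_{ij} / (s_i · s_j):
  r[A,A] = 1 (diagonal).
  r[A,B] = 1.4167 / (2.0616 · 2.2174) = 1.4167 / 4.5712 = 0.3099
  r[B,B] = 1 (diagonal).

R is symmetric with unit diagonal. Assembling:

R = [[1, 0.3099],
 [0.3099, 1]]


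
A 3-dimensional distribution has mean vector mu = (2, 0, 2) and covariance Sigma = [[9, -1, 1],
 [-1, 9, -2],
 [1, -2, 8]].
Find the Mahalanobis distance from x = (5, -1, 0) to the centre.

Step 1 — centre the observation: (x - mu) = (3, -1, -2).

Step 2 — invert Sigma (cofactor / det for 3×3, or solve directly):
  Sigma^{-1} = [[0.1135, 0.01, -0.0117],
 [0.01, 0.1185, 0.0284],
 [-0.0117, 0.0284, 0.1336]].

Step 3 — form the quadratic (x - mu)^T · Sigma^{-1} · (x - mu):
  Sigma^{-1} · (x - mu) = (0.3539, -0.1452, -0.3306).
  (x - mu)^T · [Sigma^{-1} · (x - mu)] = (3)·(0.3539) + (-1)·(-0.1452) + (-2)·(-0.3306) = 1.8681.

Step 4 — take square root: d = √(1.8681) ≈ 1.3668.

d(x, mu) = √(1.8681) ≈ 1.3668


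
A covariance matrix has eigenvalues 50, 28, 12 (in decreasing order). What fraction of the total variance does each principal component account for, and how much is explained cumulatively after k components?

Step 1 — total variance = trace(Sigma) = Σ λ_i = 50 + 28 + 12 = 90.

Step 2 — fraction explained by component i = λ_i / Σ λ:
  PC1: 50/90 = 0.5556
  PC2: 28/90 = 0.3111
  PC3: 12/90 = 0.1333

Step 3 — cumulative fraction after k components = (λ_1 + ... + λ_k) / Σ λ:
  k = 1: 50/90 = 0.5556
  k = 2: (50 + 28)/90 = 78/90 = 0.8667
  k = 3: (50 + 28 + 12)/90 = 90/90 = 1

Summary (fraction, with percent):

explained: PC1 0.5556 (55.56%), PC2 0.3111 (31.11%), PC3 0.1333 (13.33%);  cumulative: 0.5556, 0.8667, 1


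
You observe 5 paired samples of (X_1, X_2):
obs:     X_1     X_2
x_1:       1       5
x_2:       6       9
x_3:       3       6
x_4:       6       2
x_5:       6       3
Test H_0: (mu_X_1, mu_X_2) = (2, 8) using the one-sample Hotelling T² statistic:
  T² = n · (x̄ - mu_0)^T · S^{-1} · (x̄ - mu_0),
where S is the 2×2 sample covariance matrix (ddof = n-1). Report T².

Step 1 — sample mean vector:
  mean(X_1) = (1 + 6 + 3 + 6 + 6) / 5 = 22/5 = 4.4
  mean(X_2) = (5 + 9 + 6 + 2 + 3) / 5 = 25/5 = 5
  x̄ = (4.4, 5),  deviation x̄ - mu_0 = (4.4, 5) - (2, 8) = (2.4, -3).

Step 2 — sample covariance matrix, S[i,j] = (1/(n-1)) · Σ_k (x_{k,i} - mean_i) · (x_{k,j} - mean_j), divisor n-1 = 4:
  S[X_1,X_1] = ((-3.4)·(-3.4) + (1.6)·(1.6) + (-1.4)·(-1.4) + (1.6)·(1.6) + (1.6)·(1.6)) / 4 = 21.2/4 = 5.3
  S[X_1,X_2] = ((-3.4)·(0) + (1.6)·(4) + (-1.4)·(1) + (1.6)·(-3) + (1.6)·(-2)) / 4 = -3/4 = -0.75
  S[X_2,X_2] = ((0)·(0) + (4)·(4) + (1)·(1) + (-3)·(-3) + (-2)·(-2)) / 4 = 30/4 = 7.5
  S = [[5.3, -0.75],
 [-0.75, 7.5]].

Step 3 — invert S. det(S) = 5.3·7.5 - (-0.75)² = 39.1875.
  S^{-1} = (1/det) · [[d, -b], [-b, a]] = [[0.1914, 0.0191],
 [0.0191, 0.1352]].

Step 4 — quadratic form (x̄ - mu_0)^T · S^{-1} · (x̄ - mu_0):
  S^{-1} · (x̄ - mu_0) = (0.4019, -0.3598),
  (x̄ - mu_0)^T · [...] = (2.4)·(0.4019) + (-3)·(-0.3598) = 2.044.

Step 5 — scale by n: T² = 5 · 2.044 = 10.2201.

T² ≈ 10.2201


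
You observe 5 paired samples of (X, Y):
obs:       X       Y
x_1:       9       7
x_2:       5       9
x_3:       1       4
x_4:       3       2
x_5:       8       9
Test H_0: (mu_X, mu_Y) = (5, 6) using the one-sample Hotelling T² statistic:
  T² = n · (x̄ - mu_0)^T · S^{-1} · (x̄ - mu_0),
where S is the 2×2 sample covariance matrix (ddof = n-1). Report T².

Step 1 — sample mean vector:
  mean(X) = (9 + 5 + 1 + 3 + 8) / 5 = 26/5 = 5.2
  mean(Y) = (7 + 9 + 4 + 2 + 9) / 5 = 31/5 = 6.2
  x̄ = (5.2, 6.2),  deviation x̄ - mu_0 = (5.2, 6.2) - (5, 6) = (0.2, 0.2).

Step 2 — sample covariance matrix, S[i,j] = (1/(n-1)) · Σ_k (x_{k,i} - mean_i) · (x_{k,j} - mean_j), divisor n-1 = 4:
  S[X,X] = ((3.8)·(3.8) + (-0.2)·(-0.2) + (-4.2)·(-4.2) + (-2.2)·(-2.2) + (2.8)·(2.8)) / 4 = 44.8/4 = 11.2
  S[X,Y] = ((3.8)·(0.8) + (-0.2)·(2.8) + (-4.2)·(-2.2) + (-2.2)·(-4.2) + (2.8)·(2.8)) / 4 = 28.8/4 = 7.2
  S[Y,Y] = ((0.8)·(0.8) + (2.8)·(2.8) + (-2.2)·(-2.2) + (-4.2)·(-4.2) + (2.8)·(2.8)) / 4 = 38.8/4 = 9.7
  S = [[11.2, 7.2],
 [7.2, 9.7]].

Step 3 — invert S. det(S) = 11.2·9.7 - (7.2)² = 56.8.
  S^{-1} = (1/det) · [[d, -b], [-b, a]] = [[0.1708, -0.1268],
 [-0.1268, 0.1972]].

Step 4 — quadratic form (x̄ - mu_0)^T · S^{-1} · (x̄ - mu_0):
  S^{-1} · (x̄ - mu_0) = (0.0088, 0.0141),
  (x̄ - mu_0)^T · [...] = (0.2)·(0.0088) + (0.2)·(0.0141) = 0.0046.

Step 5 — scale by n: T² = 5 · 0.0046 = 0.0229.

T² ≈ 0.0229


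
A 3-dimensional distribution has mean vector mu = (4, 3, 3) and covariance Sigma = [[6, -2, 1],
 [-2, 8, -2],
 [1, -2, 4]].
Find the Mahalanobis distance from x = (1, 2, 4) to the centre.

Step 1 — centre the observation: (x - mu) = (-3, -1, 1).

Step 2 — invert Sigma (cofactor / det for 3×3, or solve directly):
  Sigma^{-1} = [[0.1842, 0.0395, -0.0263],
 [0.0395, 0.1513, 0.0658],
 [-0.0263, 0.0658, 0.2895]].

Step 3 — form the quadratic (x - mu)^T · Sigma^{-1} · (x - mu):
  Sigma^{-1} · (x - mu) = (-0.6184, -0.2039, 0.3026).
  (x - mu)^T · [Sigma^{-1} · (x - mu)] = (-3)·(-0.6184) + (-1)·(-0.2039) + (1)·(0.3026) = 2.3618.

Step 4 — take square root: d = √(2.3618) ≈ 1.5368.

d(x, mu) = √(2.3618) ≈ 1.5368


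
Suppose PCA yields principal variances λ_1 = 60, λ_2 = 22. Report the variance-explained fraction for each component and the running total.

Step 1 — total variance = trace(Sigma) = Σ λ_i = 60 + 22 = 82.

Step 2 — fraction explained by component i = λ_i / Σ λ:
  PC1: 60/82 = 0.7317
  PC2: 22/82 = 0.2683

Step 3 — cumulative fraction after k components = (λ_1 + ... + λ_k) / Σ λ:
  k = 1: 60/82 = 0.7317
  k = 2: (60 + 22)/82 = 82/82 = 1

Summary (fraction, with percent):

explained: PC1 0.7317 (73.17%), PC2 0.2683 (26.83%);  cumulative: 0.7317, 1


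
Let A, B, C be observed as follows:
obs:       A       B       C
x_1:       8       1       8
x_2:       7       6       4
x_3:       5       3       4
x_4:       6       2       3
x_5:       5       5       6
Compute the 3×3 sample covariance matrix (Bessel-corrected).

Step 1 — column means:
  mean(A) = (8 + 7 + 5 + 6 + 5) / 5 = 31/5 = 6.2
  mean(B) = (1 + 6 + 3 + 2 + 5) / 5 = 17/5 = 3.4
  mean(C) = (8 + 4 + 4 + 3 + 6) / 5 = 25/5 = 5

Step 2 — sample covariance S[i,j] = (1/(n-1)) · Σ_k (x_{k,i} - mean_i) · (x_{k,j} - mean_j), with n-1 = 4.
  S[A,A] = ((1.8)·(1.8) + (0.8)·(0.8) + (-1.2)·(-1.2) + (-0.2)·(-0.2) + (-1.2)·(-1.2)) / 4 = 6.8/4 = 1.7
  S[A,B] = ((1.8)·(-2.4) + (0.8)·(2.6) + (-1.2)·(-0.4) + (-0.2)·(-1.4) + (-1.2)·(1.6)) / 4 = -3.4/4 = -0.85
  S[A,C] = ((1.8)·(3) + (0.8)·(-1) + (-1.2)·(-1) + (-0.2)·(-2) + (-1.2)·(1)) / 4 = 5/4 = 1.25
  S[B,B] = ((-2.4)·(-2.4) + (2.6)·(2.6) + (-0.4)·(-0.4) + (-1.4)·(-1.4) + (1.6)·(1.6)) / 4 = 17.2/4 = 4.3
  S[B,C] = ((-2.4)·(3) + (2.6)·(-1) + (-0.4)·(-1) + (-1.4)·(-2) + (1.6)·(1)) / 4 = -5/4 = -1.25
  S[C,C] = ((3)·(3) + (-1)·(-1) + (-1)·(-1) + (-2)·(-2) + (1)·(1)) / 4 = 16/4 = 4

S is symmetric (S[j,i] = S[i,j]). Assembling:

S = [[1.7, -0.85, 1.25],
 [-0.85, 4.3, -1.25],
 [1.25, -1.25, 4]]


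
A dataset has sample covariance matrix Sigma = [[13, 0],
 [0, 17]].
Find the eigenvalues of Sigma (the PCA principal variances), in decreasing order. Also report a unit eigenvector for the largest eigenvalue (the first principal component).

Step 1 — characteristic polynomial of 2×2 Sigma:
  det(Sigma - λI) = λ² - trace · λ + det = 0.
  trace = 13 + 17 = 30, det = 13·17 - (0)² = 221.
Step 2 — discriminant:
  Δ = trace² - 4·det = 900 - 884 = 16.
Step 3 — eigenvalues:
  λ = (trace ± √Δ)/2 = (30 ± 4)/2,
  λ_1 = 17,  λ_2 = 13.

Step 4 — unit eigenvector for λ_1: Sigma is diagonal, so its eigenvectors are the coordinate axes. λ_1 = 17 is the diagonal entry on the second coordinate axis, hence
  v_1 = (0, 1) (||v_1|| = 1).

λ_1 = 17,  λ_2 = 13;  v_1 ≈ (0, 1)


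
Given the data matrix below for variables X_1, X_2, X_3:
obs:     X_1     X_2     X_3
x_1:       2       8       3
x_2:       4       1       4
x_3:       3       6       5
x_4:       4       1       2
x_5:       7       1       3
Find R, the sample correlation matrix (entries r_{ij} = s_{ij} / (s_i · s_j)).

Step 1 — column means:
  mean(X_1) = (2 + 4 + 3 + 4 + 7) / 5 = 20/5 = 4
  mean(X_2) = (8 + 1 + 6 + 1 + 1) / 5 = 17/5 = 3.4
  mean(X_3) = (3 + 4 + 5 + 2 + 3) / 5 = 17/5 = 3.4

Step 2 — sample variances and covariances s[i,j] = (1/(n-1)) · Σ_k (x_{k,i} - mean_i) · (x_{k,j} - mean_j), with n-1 = 4:
  s[X_1,X_1] = ((-2)·(-2) + (0)·(0) + (-1)·(-1) + (0)·(0) + (3)·(3)) / 4 = 14/4 = 3.5
  s[X_1,X_2] = ((-2)·(4.6) + (0)·(-2.4) + (-1)·(2.6) + (0)·(-2.4) + (3)·(-2.4)) / 4 = -19/4 = -4.75
  s[X_1,X_3] = ((-2)·(-0.4) + (0)·(0.6) + (-1)·(1.6) + (0)·(-1.4) + (3)·(-0.4)) / 4 = -2/4 = -0.5
  s[X_2,X_2] = ((4.6)·(4.6) + (-2.4)·(-2.4) + (2.6)·(2.6) + (-2.4)·(-2.4) + (-2.4)·(-2.4)) / 4 = 45.2/4 = 11.3
  s[X_2,X_3] = ((4.6)·(-0.4) + (-2.4)·(0.6) + (2.6)·(1.6) + (-2.4)·(-1.4) + (-2.4)·(-0.4)) / 4 = 5.2/4 = 1.3
  s[X_3,X_3] = ((-0.4)·(-0.4) + (0.6)·(0.6) + (1.6)·(1.6) + (-1.4)·(-1.4) + (-0.4)·(-0.4)) / 4 = 5.2/4 = 1.3
  Sample standard deviations s_i = √(s[i,i]):
  s(X_1) = √(3.5) = 1.8708
  s(X_2) = √(11.3) = 3.3615
  s(X_3) = √(1.3) = 1.1402

Step 3 — r_{ij} = s_{ij} / (s_i · s_j):
  r[X_1,X_1] = 1 (diagonal).
  r[X_1,X_2] = -4.75 / (1.8708 · 3.3615) = -4.75 / 6.2889 = -0.7553
  r[X_1,X_3] = -0.5 / (1.8708 · 1.1402) = -0.5 / 2.1331 = -0.2344
  r[X_2,X_2] = 1 (diagonal).
  r[X_2,X_3] = 1.3 / (3.3615 · 1.1402) = 1.3 / 3.8328 = 0.3392
  r[X_3,X_3] = 1 (diagonal).

R is symmetric with unit diagonal. Assembling:

R = [[1, -0.7553, -0.2344],
 [-0.7553, 1, 0.3392],
 [-0.2344, 0.3392, 1]]


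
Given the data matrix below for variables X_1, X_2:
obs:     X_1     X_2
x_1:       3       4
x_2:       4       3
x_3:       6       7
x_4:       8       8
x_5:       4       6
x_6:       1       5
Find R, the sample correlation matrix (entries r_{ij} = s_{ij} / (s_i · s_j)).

Step 1 — column means:
  mean(X_1) = (3 + 4 + 6 + 8 + 4 + 1) / 6 = 26/6 = 4.3333
  mean(X_2) = (4 + 3 + 7 + 8 + 6 + 5) / 6 = 33/6 = 5.5

Step 2 — sample variances and covariances s[i,j] = (1/(n-1)) · Σ_k (x_{k,i} - mean_i) · (x_{k,j} - mean_j), with n-1 = 5:
  s[X_1,X_1] = ((-1.3333)·(-1.3333) + (-0.3333)·(-0.3333) + (1.6667)·(1.6667) + (3.6667)·(3.6667) + (-0.3333)·(-0.3333) + (-3.3333)·(-3.3333)) / 5 = 29.3333/5 = 5.8667
  s[X_1,X_2] = ((-1.3333)·(-1.5) + (-0.3333)·(-2.5) + (1.6667)·(1.5) + (3.6667)·(2.5) + (-0.3333)·(0.5) + (-3.3333)·(-0.5)) / 5 = 16/5 = 3.2
  s[X_2,X_2] = ((-1.5)·(-1.5) + (-2.5)·(-2.5) + (1.5)·(1.5) + (2.5)·(2.5) + (0.5)·(0.5) + (-0.5)·(-0.5)) / 5 = 17.5/5 = 3.5
  Sample standard deviations s_i = √(s[i,i]):
  s(X_1) = √(5.8667) = 2.4221
  s(X_2) = √(3.5) = 1.8708

Step 3 — r_{ij} = s_{ij} / (s_i · s_j):
  r[X_1,X_1] = 1 (diagonal).
  r[X_1,X_2] = 3.2 / (2.4221 · 1.8708) = 3.2 / 4.5314 = 0.7062
  r[X_2,X_2] = 1 (diagonal).

R is symmetric with unit diagonal. Assembling:

R = [[1, 0.7062],
 [0.7062, 1]]


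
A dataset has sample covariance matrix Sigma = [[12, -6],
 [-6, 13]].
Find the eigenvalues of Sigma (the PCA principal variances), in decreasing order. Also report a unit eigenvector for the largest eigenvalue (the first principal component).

Step 1 — characteristic polynomial of 2×2 Sigma:
  det(Sigma - λI) = λ² - trace · λ + det = 0.
  trace = 12 + 13 = 25, det = 12·13 - (-6)² = 120.
Step 2 — discriminant:
  Δ = trace² - 4·det = 625 - 480 = 145.
Step 3 — eigenvalues:
  λ = (trace ± √Δ)/2 = (25 ± 12.0416)/2,
  λ_1 = 18.5208,  λ_2 = 6.4792.

Step 4 — unit eigenvector for λ_1: solve (Sigma - λ_1 I)v = 0. First row:
  (12 - 18.5208)·v_x + (-6)·v_y = 0, i.e. (-6.5208)·v_x + (-6)·v_y = 0,
  so v ∝ (b, λ_1 - a) = (-6, 6.5208); multiply by -1 so the first entry is positive: u = (6, -6.5208).
  ||u|| = √((6)² + (-6.5208)²) = √(78.5208) ≈ 8.8612,
  v_1 = u/||u|| ≈ (0.6771, -0.7359) (||v_1|| = 1).

λ_1 = 18.5208,  λ_2 = 6.4792;  v_1 ≈ (0.6771, -0.7359)


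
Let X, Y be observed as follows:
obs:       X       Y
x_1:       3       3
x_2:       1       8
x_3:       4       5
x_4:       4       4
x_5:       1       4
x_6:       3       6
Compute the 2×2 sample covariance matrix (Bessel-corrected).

Step 1 — column means:
  mean(X) = (3 + 1 + 4 + 4 + 1 + 3) / 6 = 16/6 = 2.6667
  mean(Y) = (3 + 8 + 5 + 4 + 4 + 6) / 6 = 30/6 = 5

Step 2 — sample covariance S[i,j] = (1/(n-1)) · Σ_k (x_{k,i} - mean_i) · (x_{k,j} - mean_j), with n-1 = 5.
  S[X,X] = ((0.3333)·(0.3333) + (-1.6667)·(-1.6667) + (1.3333)·(1.3333) + (1.3333)·(1.3333) + (-1.6667)·(-1.6667) + (0.3333)·(0.3333)) / 5 = 9.3333/5 = 1.8667
  S[X,Y] = ((0.3333)·(-2) + (-1.6667)·(3) + (1.3333)·(0) + (1.3333)·(-1) + (-1.6667)·(-1) + (0.3333)·(1)) / 5 = -5/5 = -1
  S[Y,Y] = ((-2)·(-2) + (3)·(3) + (0)·(0) + (-1)·(-1) + (-1)·(-1) + (1)·(1)) / 5 = 16/5 = 3.2

S is symmetric (S[j,i] = S[i,j]). Assembling:

S = [[1.8667, -1],
 [-1, 3.2]]


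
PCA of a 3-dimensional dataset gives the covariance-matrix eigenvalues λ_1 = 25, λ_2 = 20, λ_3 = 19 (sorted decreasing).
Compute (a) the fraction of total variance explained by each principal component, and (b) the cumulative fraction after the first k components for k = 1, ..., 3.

Step 1 — total variance = trace(Sigma) = Σ λ_i = 25 + 20 + 19 = 64.

Step 2 — fraction explained by component i = λ_i / Σ λ:
  PC1: 25/64 = 0.3906
  PC2: 20/64 = 0.3125
  PC3: 19/64 = 0.2969

Step 3 — cumulative fraction after k components = (λ_1 + ... + λ_k) / Σ λ:
  k = 1: 25/64 = 0.3906
  k = 2: (25 + 20)/64 = 45/64 = 0.7031
  k = 3: (25 + 20 + 19)/64 = 64/64 = 1

Summary (fraction, with percent):

explained: PC1 0.3906 (39.06%), PC2 0.3125 (31.25%), PC3 0.2969 (29.69%);  cumulative: 0.3906, 0.7031, 1


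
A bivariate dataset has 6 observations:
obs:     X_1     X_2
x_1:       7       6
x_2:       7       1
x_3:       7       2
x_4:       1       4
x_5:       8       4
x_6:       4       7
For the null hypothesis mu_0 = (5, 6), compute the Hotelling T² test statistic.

Step 1 — sample mean vector:
  mean(X_1) = (7 + 7 + 7 + 1 + 8 + 4) / 6 = 34/6 = 5.6667
  mean(X_2) = (6 + 1 + 2 + 4 + 4 + 7) / 6 = 24/6 = 4
  x̄ = (5.6667, 4),  deviation x̄ - mu_0 = (5.6667, 4) - (5, 6) = (0.6667, -2).

Step 2 — sample covariance matrix, S[i,j] = (1/(n-1)) · Σ_k (x_{k,i} - mean_i) · (x_{k,j} - mean_j), divisor n-1 = 5:
  S[X_1,X_1] = ((1.3333)·(1.3333) + (1.3333)·(1.3333) + (1.3333)·(1.3333) + (-4.6667)·(-4.6667) + (2.3333)·(2.3333) + (-1.6667)·(-1.6667)) / 5 = 35.3333/5 = 7.0667
  S[X_1,X_2] = ((1.3333)·(2) + (1.3333)·(-3) + (1.3333)·(-2) + (-4.6667)·(0) + (2.3333)·(0) + (-1.6667)·(3)) / 5 = -9/5 = -1.8
  S[X_2,X_2] = ((2)·(2) + (-3)·(-3) + (-2)·(-2) + (0)·(0) + (0)·(0) + (3)·(3)) / 5 = 26/5 = 5.2
  S = [[7.0667, -1.8],
 [-1.8, 5.2]].

Step 3 — invert S. det(S) = 7.0667·5.2 - (-1.8)² = 33.5067.
  S^{-1} = (1/det) · [[d, -b], [-b, a]] = [[0.1552, 0.0537],
 [0.0537, 0.2109]].

Step 4 — quadratic form (x̄ - mu_0)^T · S^{-1} · (x̄ - mu_0):
  S^{-1} · (x̄ - mu_0) = (-0.004, -0.386),
  (x̄ - mu_0)^T · [...] = (0.6667)·(-0.004) + (-2)·(-0.386) = 0.7693.

Step 5 — scale by n: T² = 6 · 0.7693 = 4.616.

T² ≈ 4.616
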